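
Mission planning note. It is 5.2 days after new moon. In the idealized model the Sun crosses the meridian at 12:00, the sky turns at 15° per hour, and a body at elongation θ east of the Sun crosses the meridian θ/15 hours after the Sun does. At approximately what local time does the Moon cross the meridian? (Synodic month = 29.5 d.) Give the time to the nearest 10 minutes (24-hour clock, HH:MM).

Elongation θ = 360° × 5.2/29.5 ≈ 63.5°.
Delay after the Sun = 63.5° / (15°/h) ≈ 4.23 h.
12:00 + 4.231 h ≈ 16:14 → 16:10 to the nearest ten minutes.

16:10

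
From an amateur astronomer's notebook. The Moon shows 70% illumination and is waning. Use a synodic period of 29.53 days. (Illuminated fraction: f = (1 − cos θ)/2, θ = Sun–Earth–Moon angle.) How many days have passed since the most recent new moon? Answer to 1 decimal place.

From f = (1 − cos θ)/2: cos θ = 1 − 2×0.70 = -0.400; arccos → 113.6°.
Since the Moon is past full (waning), take the reflex angle: θ = 360° − 113.6° = 246.4°.
That fraction of the synodic month is 246.4/360 × 29.53 d ≈ 20.21 d.

20.2 days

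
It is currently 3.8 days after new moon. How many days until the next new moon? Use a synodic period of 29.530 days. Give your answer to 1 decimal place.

The next new moon completes the synodic month: 29.530 − 3.8 = 25.730 days.

25.7 days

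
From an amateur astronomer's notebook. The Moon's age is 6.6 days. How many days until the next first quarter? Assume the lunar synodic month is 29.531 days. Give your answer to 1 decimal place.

0.8 days

First quarter is 0.25 of the way through the cycle: age 0.25 × 29.531 = 7.383 d.
So 0.783 days remain (7.383 − 6.6).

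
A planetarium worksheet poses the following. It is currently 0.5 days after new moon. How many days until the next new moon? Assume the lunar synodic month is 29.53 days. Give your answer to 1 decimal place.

One full lunation from the last new moon is 29.53 d; remaining = 29.53 − 0.5 = 29.030 d.

29.0 days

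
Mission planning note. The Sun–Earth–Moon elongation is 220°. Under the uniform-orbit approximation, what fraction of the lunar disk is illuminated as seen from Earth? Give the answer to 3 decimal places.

0.883

cos 220° = (-0.766), so f = (1 − (-0.766))/2 = 0.883.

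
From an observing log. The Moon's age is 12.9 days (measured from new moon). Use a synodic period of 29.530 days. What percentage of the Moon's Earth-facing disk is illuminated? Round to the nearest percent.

96%

Phase angle: θ = 360°·(12.9 d)/(29.530 d) = 157.3°.
With cos θ = (-0.922), the lit fraction is (1 − (-0.922))/2 ≈ 0.961, so 96%.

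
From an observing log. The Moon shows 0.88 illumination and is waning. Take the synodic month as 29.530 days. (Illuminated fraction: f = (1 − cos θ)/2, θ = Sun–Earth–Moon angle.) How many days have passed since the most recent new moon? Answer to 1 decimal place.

18.1 days

Invert f = (1 − cos θ)/2 to get cos θ = 1 − 2(0.88) = -0.760, hence θ₀ = arccos -0.760 = 139.5°.
Waning ⇒ past full, so θ = 360° − 139.5° = 220.5°.
At 360°/29.530 d per day, 220.5° corresponds to 18.09 days.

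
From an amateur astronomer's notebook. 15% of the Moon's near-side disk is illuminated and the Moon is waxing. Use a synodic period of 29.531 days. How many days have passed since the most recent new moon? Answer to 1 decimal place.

Invert f = (1 − cos θ)/2 to get cos θ = 1 − 2(0.15) = 0.700, hence θ₀ = arccos 0.700 = 45.6°.
Waxing ⇒ before full, so θ = 45.6°.
That fraction of the synodic month is 45.6/360 × 29.531 d ≈ 3.74 d.

3.7 days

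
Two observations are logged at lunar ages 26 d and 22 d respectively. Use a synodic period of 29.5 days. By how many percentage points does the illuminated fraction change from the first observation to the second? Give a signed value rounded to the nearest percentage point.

First observation: θ = 360°·26/29.5 = 317.3°, so f = 0.133.
Second observation: θ = 268.5°, f = 0.513.
Δf = 0.513 − 0.133 = +0.381, i.e. +38 pp.

+38 pp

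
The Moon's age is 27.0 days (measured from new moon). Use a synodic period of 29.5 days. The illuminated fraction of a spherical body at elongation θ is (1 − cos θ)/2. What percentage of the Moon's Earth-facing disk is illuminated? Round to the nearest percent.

7%

Elongation θ = 360° × 27.0/29.5 ≈ 329.5°.
Illuminated fraction = (1 − cos 329.5°)/2 = (1 − 0.862)/2 ≈ 0.069, so 7%.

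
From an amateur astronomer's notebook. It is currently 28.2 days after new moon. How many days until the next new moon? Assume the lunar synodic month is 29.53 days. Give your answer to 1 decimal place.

The next new moon completes the synodic month: 29.53 − 28.2 = 1.330 days.

1.3 days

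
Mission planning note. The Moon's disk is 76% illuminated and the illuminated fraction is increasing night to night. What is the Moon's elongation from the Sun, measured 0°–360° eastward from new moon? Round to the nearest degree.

121°

Invert f = (1 − cos θ)/2 to get cos θ = 1 − 2(0.76) = -0.520, hence θ₀ = arccos -0.520 = 121.3°.
Waxing ⇒ before full, so θ = 121.3°.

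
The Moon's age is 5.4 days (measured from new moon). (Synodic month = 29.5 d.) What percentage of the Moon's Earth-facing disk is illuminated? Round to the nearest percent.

The Moon has covered 5.4/29.5 of its cycle, so θ ≈ 360° × 5.4/29.5 = 65.9°.
With cos θ = 0.408, the lit fraction is (1 − 0.408)/2 ≈ 0.296, so 30%.

30%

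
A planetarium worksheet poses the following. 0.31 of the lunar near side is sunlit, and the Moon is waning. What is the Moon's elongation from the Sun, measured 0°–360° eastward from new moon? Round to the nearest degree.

292°

cos θ = 1 − 2f = 0.380, giving a principal value of 67.7°.
A waning Moon lies in 180°–360°, so θ = 360° − 67.7° = 292.3°.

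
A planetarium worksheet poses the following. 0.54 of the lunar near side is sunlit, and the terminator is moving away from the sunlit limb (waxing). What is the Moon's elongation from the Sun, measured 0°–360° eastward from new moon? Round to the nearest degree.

95°

Invert f = (1 − cos θ)/2 to get cos θ = 1 − 2(0.54) = -0.080, hence θ₀ = arccos -0.080 = 94.6°.
Waxing ⇒ before full, so θ = 94.6°.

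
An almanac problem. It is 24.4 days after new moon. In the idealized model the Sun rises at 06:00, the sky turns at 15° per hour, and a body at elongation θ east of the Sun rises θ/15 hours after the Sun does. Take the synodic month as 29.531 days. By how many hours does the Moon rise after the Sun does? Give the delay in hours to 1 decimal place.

19.8 h

Phase angle: θ = 360°·(24.4 d)/(29.531 d) = 297.5°.
The Moon trails the Sun by θ/15 = 297.5/15 ≈ 19.83 hours.
So the Moon rises 19.83 h after the Sun.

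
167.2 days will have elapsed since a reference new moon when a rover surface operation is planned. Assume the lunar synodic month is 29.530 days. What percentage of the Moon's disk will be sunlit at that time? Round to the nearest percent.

Reduce mod P: 167.2 − 5×29.530 = 19.55 d into the current lunation.
The Moon has covered 19.55/29.530 of its cycle, so θ ≈ 360° × 19.55/29.530 = 238.3°.
cos 238.3° = (-0.525), so f = (1 − (-0.525))/2 = 0.762, so 76%.

76%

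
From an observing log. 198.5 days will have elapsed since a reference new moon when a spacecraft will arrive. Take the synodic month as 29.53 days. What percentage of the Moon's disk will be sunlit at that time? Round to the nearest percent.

59%

Reduce mod P: 198.5 − 6×29.53 = 21.32 d into the current lunation.
The Moon has covered 21.32/29.53 of its cycle, so θ ≈ 360° × 21.32/29.53 = 259.9°.
cos 259.9° = (-0.175), so f = (1 − (-0.175))/2 = 0.588, so 59%.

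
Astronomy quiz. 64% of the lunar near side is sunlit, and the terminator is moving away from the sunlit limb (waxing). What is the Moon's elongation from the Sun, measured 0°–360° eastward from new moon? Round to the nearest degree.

106°

From f = (1 − cos θ)/2: cos θ = 1 − 2×0.64 = -0.280; arccos → 106.3°.
The Moon is waxing (0°–180°), so θ = 106.3° directly.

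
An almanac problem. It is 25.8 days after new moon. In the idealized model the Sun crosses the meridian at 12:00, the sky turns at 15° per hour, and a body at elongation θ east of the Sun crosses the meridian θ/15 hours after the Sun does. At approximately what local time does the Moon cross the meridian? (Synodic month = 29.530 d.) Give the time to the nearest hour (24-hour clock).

Elongation θ = 360° × 25.8/29.530 ≈ 314.5°.
The Moon trails the Sun by θ/15 = 314.5/15 ≈ 20.97 hours.
12:00 + 20.97 h ≈ 08:58 → 09:00 to the nearest hour.

09:00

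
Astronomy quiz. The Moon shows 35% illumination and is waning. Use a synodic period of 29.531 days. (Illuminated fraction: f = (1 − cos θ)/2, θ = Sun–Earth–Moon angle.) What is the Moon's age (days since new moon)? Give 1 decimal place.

cos θ = 1 − 2f = 0.300, giving a principal value of 72.5°.
A waning Moon lies in 180°–360°, so θ = 360° − 72.5° = 287.5°.
At 360°/29.531 d per day, 287.5° corresponds to 23.58 days.

23.6 days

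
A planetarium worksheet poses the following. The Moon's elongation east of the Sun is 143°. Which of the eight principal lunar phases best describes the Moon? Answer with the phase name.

The waxing gibbous sector spans roughly 112°–158°; 143° falls inside it.

waxing gibbous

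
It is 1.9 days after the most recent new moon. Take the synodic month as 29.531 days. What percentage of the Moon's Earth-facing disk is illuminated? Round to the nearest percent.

4%

Elongation θ = 360° × 1.9/29.531 ≈ 23.2°.
cos 23.2° = 0.919, so f = (1 − 0.919)/2 = 0.040, so 4%.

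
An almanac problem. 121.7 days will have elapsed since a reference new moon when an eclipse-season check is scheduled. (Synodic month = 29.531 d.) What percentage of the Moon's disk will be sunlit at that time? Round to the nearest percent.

14%

Reduce mod P: 121.7 − 4×29.531 = 3.58 d into the current lunation.
Elongation θ = 360° × 3.58/29.531 ≈ 43.6°.
With cos θ = 0.724, the lit fraction is (1 − 0.724)/2 ≈ 0.138, so 14%.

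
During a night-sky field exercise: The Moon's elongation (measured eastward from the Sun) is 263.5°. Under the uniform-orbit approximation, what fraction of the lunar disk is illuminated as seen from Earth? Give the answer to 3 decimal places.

f = (1 − cos 263.5°)/2 = (1 − (-0.113))/2 ≈ 0.557.

0.557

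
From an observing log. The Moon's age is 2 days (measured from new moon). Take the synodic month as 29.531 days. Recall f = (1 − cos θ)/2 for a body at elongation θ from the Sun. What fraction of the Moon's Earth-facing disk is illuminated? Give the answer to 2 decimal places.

The Moon has covered 2/29.531 of its cycle, so θ ≈ 360° × 2/29.531 = 24.4°.
cos 24.4° = 0.911, so f = (1 − 0.911)/2 = 0.045.

0.04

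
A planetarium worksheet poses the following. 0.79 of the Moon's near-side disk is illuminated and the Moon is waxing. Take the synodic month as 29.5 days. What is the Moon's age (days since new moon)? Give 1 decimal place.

From f = (1 − cos θ)/2: cos θ = 1 − 2×0.79 = -0.580; arccos → 125.5°.
The Moon is waxing (0°–180°), so θ = 125.5° directly.
At 360°/29.5 d per day, 125.5° corresponds to 10.28 days.

10.3 days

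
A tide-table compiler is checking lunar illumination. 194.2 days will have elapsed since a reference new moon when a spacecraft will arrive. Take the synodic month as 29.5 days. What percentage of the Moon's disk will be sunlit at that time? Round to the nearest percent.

194.2/29.5 = 6.583 lunations, so 6 complete cycles and 17.20 d into the next.
Phase angle: θ = 360°·(17.20 d)/(29.5 d) = 209.9°.
cos 209.9° = (-0.867), so f = (1 − (-0.867))/2 = 0.933, so 93%.

93%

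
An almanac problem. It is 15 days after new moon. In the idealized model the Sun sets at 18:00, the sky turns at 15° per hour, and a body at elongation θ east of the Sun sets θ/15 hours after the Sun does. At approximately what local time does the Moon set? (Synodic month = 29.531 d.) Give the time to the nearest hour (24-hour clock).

Elongation θ = 360° × 15/29.531 ≈ 182.9°.
The Moon trails the Sun by θ/15 = 182.9/15 ≈ 12.19 hours.
18:00 + 12.19 h ≈ 06:11 → 06:00 to the nearest hour.

06:00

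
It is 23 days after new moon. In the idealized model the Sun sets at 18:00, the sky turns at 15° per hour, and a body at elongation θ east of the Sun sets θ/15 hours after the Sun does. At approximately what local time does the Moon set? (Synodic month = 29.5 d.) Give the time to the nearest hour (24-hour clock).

13:00

Elongation θ = 360° × 23/29.5 ≈ 280.7°.
The Moon trails the Sun by θ/15 = 280.7/15 ≈ 18.71 hours.
18:00 + 18.71 h ≈ 12:43 → 13:00 to the nearest hour.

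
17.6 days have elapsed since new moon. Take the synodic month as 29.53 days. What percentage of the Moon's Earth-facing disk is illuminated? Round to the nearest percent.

Elongation θ = 360° × 17.6/29.53 ≈ 214.6°.
cos 214.6° = (-0.824), so f = (1 − (-0.824))/2 = 0.912, so 91%.

91%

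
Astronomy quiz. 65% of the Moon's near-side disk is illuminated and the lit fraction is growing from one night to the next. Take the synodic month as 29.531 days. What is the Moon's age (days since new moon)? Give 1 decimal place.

From f = (1 − cos θ)/2: cos θ = 1 − 2×0.65 = -0.300; arccos → 107.5°.
The Moon is waxing (0°–180°), so θ = 107.5° directly.
Age = 29.531 × 107.5°/360° ≈ 8.81 days.

8.8 days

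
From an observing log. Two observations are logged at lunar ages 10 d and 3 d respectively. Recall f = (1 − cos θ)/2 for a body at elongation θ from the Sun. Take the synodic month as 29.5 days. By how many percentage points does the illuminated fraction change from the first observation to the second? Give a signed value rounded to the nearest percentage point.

-67 pp

θ₁ = 360° × 10/29.5 = 122.0°, f₁ = (1 − cos θ₁)/2 = 0.765.
θ₂ = 360° × 3/29.5 = 36.6°, f₂ = (1 − cos θ₂)/2 = 0.099.
Change = f₂ − f₁ = -0.667 → -67 percentage points.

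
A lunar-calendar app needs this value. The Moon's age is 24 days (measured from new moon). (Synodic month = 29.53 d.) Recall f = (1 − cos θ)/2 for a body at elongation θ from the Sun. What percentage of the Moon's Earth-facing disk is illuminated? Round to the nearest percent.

Phase angle: θ = 360°·(24 d)/(29.53 d) = 292.6°.
With cos θ = 0.384, the lit fraction is (1 − 0.384)/2 ≈ 0.308, so 31%.

31%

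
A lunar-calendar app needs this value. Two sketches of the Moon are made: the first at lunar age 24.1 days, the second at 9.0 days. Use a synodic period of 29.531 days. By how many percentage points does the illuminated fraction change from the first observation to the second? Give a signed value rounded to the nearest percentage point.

First observation: θ = 360°·24.1/29.531 = 293.8°, so f = 0.298.
Second observation: θ = 109.7°, f = 0.669.
Δf = 0.669 − 0.298 = +0.370, i.e. +37 pp.

+37 pp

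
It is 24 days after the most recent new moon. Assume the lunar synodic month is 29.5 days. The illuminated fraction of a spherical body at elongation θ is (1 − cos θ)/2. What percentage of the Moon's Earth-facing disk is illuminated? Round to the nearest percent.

Elongation θ = 360° × 24/29.5 ≈ 292.9°.
Illuminated fraction = (1 − cos 292.9°)/2 = (1 − 0.389)/2 ≈ 0.306, so 31%.

31%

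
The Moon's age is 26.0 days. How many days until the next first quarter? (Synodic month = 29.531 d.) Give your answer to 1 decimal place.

10.9 days

First quarter is 0.25 of the way through the cycle: age 0.25 × 29.531 = 7.383 d.
Already past this cycle's first quarter; the next is at 7.383 + 29.531 = 36.914 d, so 36.914 − 26.0 = 10.914 days.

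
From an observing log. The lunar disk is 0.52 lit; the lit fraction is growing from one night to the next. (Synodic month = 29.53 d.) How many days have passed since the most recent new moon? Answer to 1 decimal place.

cos θ = 1 − 2f = -0.040, giving a principal value of 92.3°.
Before full moon the principal value applies: θ = 92.3°.
That fraction of the synodic month is 92.3/360 × 29.53 d ≈ 7.57 d.

7.6 days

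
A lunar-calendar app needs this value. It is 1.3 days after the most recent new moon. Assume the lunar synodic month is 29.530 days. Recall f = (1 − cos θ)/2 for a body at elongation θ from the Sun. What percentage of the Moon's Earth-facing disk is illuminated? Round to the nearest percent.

2%

Phase angle: θ = 360°·(1.3 d)/(29.530 d) = 15.8°.
Illuminated fraction = (1 − cos 15.8°)/2 = (1 − 0.962)/2 ≈ 0.019, so 2%.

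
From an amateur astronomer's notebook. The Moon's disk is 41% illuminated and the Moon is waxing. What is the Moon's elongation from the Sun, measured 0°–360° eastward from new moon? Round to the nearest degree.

cos θ = 1 − 2f = 0.180, giving a principal value of 79.6°.
Waxing ⇒ before full, so θ = 79.6°.

80°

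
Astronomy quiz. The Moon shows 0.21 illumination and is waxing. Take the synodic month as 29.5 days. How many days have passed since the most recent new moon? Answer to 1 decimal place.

cos θ = 1 − 2f = 0.580, giving a principal value of 54.5°.
Before full moon the principal value applies: θ = 54.5°.
At 360°/29.5 d per day, 54.5° corresponds to 4.47 days.

4.5 days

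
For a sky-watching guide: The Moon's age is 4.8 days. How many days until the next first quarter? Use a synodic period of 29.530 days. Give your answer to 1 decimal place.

First quarter is 0.25 of the way through the cycle: age 0.25 × 29.530 = 7.383 d.
So 2.583 days remain (7.383 − 4.8).

2.6 days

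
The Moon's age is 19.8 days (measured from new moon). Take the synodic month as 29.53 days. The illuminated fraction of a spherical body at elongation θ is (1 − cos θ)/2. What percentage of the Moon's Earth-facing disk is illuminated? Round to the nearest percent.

74%

Phase angle: θ = 360°·(19.8 d)/(29.53 d) = 241.4°.
Illuminated fraction = (1 − cos 241.4°)/2 = (1 − (-0.479))/2 ≈ 0.739, so 74%.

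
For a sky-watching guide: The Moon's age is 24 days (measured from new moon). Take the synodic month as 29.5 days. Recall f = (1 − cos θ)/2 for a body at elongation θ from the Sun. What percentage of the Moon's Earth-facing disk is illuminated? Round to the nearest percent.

31%

The Moon has covered 24/29.5 of its cycle, so θ ≈ 360° × 24/29.5 = 292.9°.
cos 292.9° = 0.389, so f = (1 − 0.389)/2 = 0.306, so 31%.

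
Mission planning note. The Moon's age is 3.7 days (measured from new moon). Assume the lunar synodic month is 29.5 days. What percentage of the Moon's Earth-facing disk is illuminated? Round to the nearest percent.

Phase angle: θ = 360°·(3.7 d)/(29.5 d) = 45.2°.
Illuminated fraction = (1 − cos 45.2°)/2 = (1 − 0.705)/2 ≈ 0.147, so 15%.

15%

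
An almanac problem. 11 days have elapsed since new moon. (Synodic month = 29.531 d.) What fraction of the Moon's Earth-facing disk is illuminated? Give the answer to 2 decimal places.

0.85

Elongation θ = 360° × 11/29.531 ≈ 134.1°.
Illuminated fraction = (1 − cos 134.1°)/2 = (1 − (-0.696))/2 ≈ 0.848.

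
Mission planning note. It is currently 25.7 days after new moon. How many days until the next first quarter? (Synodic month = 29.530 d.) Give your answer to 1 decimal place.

First quarter is 0.25 of the way through the cycle: age 0.25 × 29.530 = 7.383 d.
This lunation's first quarter (7.383 d) has passed, so add one period: 36.913 − 25.7 = 11.213 days.

11.2 days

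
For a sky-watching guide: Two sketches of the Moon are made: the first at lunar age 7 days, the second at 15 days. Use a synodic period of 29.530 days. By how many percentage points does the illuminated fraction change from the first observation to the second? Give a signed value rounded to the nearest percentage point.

+54 pp

θ₁ = 360° × 7/29.530 = 85.3°, f₁ = (1 − cos θ₁)/2 = 0.459.
θ₂ = 360° × 15/29.530 = 182.9°, f₂ = (1 − cos θ₂)/2 = 0.999.
Change = f₂ − f₁ = +0.540 → +54 percentage points.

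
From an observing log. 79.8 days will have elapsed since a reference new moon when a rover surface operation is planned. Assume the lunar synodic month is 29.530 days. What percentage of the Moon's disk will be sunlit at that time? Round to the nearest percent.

79.8/29.530 = 2.702 lunations, so 2 complete cycles and 20.74 d into the next.
Phase angle: θ = 360°·(20.74 d)/(29.530 d) = 252.8°.
cos 252.8° = (-0.295), so f = (1 − (-0.295))/2 = 0.648, so 65%.

65%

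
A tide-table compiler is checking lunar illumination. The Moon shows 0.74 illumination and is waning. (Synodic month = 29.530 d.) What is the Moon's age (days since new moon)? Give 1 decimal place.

19.8 days

From f = (1 − cos θ)/2: cos θ = 1 − 2×0.74 = -0.480; arccos → 118.7°.
Waning ⇒ past full, so θ = 360° − 118.7° = 241.3°.
Age = 29.530 × 241.3°/360° ≈ 19.79 days.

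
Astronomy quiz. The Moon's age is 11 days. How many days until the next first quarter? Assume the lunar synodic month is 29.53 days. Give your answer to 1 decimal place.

25.9 days

First quarter occurs at elongation 90°, i.e. at age 29.53 × 90/360 = 7.383 d.
This lunation's first quarter (7.383 d) has passed, so add one period: 36.913 − 11 = 25.913 days.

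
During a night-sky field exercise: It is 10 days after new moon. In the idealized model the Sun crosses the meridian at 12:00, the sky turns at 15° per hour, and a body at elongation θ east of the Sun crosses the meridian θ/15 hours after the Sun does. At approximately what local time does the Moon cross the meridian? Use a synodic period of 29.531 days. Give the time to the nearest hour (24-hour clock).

20:00

Elongation θ = 360° × 10/29.531 ≈ 121.9°.
Delay after the Sun = 121.9° / (15°/h) ≈ 8.13 h.
12:00 + 8.13 h ≈ 20:08 → 20:00 to the nearest hour.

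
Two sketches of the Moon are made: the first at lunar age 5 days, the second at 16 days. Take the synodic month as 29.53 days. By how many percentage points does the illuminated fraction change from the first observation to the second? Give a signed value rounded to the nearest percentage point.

+73 pp

θ₁ = 360° × 5/29.53 = 61.0°, f₁ = (1 − cos θ₁)/2 = 0.257.
θ₂ = 360° × 16/29.53 = 195.1°, f₂ = (1 − cos θ₂)/2 = 0.983.
Change = f₂ − f₁ = +0.726 → +73 percentage points.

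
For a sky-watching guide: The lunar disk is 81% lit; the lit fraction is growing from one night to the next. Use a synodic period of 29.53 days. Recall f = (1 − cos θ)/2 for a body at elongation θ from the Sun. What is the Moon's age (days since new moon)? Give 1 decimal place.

10.5 days

Invert f = (1 − cos θ)/2 to get cos θ = 1 − 2(0.81) = -0.620, hence θ₀ = arccos -0.620 = 128.3°.
Waxing ⇒ before full, so θ = 128.3°.
At 360°/29.53 d per day, 128.3° corresponds to 10.53 days.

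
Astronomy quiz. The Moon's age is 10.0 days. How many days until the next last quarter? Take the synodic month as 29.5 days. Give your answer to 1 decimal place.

12.1 days

Last quarter occurs at elongation 270°, i.e. at age 29.5 × 270/360 = 22.125 d.
That is 22.125 − 10.0 = 12.125 days ahead.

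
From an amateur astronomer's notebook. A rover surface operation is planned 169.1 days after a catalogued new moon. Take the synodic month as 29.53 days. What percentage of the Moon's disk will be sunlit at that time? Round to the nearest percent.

169.1/29.53 = 5.726 lunations, so 5 complete cycles and 21.45 d into the next.
The Moon has covered 21.45/29.53 of its cycle, so θ ≈ 360° × 21.45/29.53 = 261.5°.
cos 261.5° = (-0.148), so f = (1 − (-0.148))/2 = 0.574, so 57%.

57%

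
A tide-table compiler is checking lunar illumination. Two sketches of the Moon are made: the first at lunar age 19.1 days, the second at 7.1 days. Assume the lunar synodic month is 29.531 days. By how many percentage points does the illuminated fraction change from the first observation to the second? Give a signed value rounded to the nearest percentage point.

θ₁ = 360° × 19.1/29.531 = 232.8°, f₁ = (1 − cos θ₁)/2 = 0.802.
θ₂ = 360° × 7.1/29.531 = 86.6°, f₂ = (1 − cos θ₂)/2 = 0.470.
Change = f₂ − f₁ = -0.332 → -33 percentage points.

-33 percentage points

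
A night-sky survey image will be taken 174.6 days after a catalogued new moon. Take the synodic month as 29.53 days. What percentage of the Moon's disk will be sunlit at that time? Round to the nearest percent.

174.6/29.53 = 5.913 lunations, so 5 complete cycles and 26.95 d into the next.
The Moon has covered 26.95/29.53 of its cycle, so θ ≈ 360° × 26.95/29.53 = 328.5°.
cos 328.5° = 0.853, so f = (1 − 0.853)/2 = 0.073, so 7%.

7%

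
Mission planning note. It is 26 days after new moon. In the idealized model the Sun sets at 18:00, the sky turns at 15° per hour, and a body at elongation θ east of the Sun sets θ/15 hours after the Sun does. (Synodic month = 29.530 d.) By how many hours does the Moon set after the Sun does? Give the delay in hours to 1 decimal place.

21.1 h

Phase angle: θ = 360°·(26 d)/(29.530 d) = 317.0°.
At 15° of sky rotation per hour, 317.0° corresponds to a 21.13 h lag.
So the Moon sets 21.13 h after the Sun.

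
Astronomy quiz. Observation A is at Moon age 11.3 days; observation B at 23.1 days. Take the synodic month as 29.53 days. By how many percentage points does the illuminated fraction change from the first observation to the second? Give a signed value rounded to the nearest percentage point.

-47 pp

First observation: θ = 360°·11.3/29.53 = 137.8°, so f = 0.870.
Second observation: θ = 281.6°, f = 0.399.
Δf = 0.399 − 0.870 = -0.471, i.e. -47 pp.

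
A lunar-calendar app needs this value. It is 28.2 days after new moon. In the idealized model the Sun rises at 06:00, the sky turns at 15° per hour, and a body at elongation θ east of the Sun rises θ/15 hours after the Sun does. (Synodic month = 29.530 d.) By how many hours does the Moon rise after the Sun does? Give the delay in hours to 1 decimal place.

The Moon has covered 28.2/29.530 of its cycle, so θ ≈ 360° × 28.2/29.530 = 343.8°.
At 15° of sky rotation per hour, 343.8° corresponds to a 22.92 h lag.
So the Moon rises 22.92 h after the Sun.

22.9 h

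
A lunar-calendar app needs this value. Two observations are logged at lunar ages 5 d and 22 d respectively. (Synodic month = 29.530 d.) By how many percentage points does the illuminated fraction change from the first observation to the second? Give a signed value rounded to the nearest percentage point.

θ₁ = 360° × 5/29.530 = 61.0°, f₁ = (1 − cos θ₁)/2 = 0.257.
θ₂ = 360° × 22/29.530 = 268.2°, f₂ = (1 − cos θ₂)/2 = 0.516.
Change = f₂ − f₁ = +0.258 → +26 percentage points.

+26 percentage points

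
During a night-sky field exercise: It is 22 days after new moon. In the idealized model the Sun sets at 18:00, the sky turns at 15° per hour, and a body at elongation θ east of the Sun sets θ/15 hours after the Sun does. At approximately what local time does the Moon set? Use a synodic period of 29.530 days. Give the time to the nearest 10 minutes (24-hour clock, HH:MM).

Elongation θ = 360° × 22/29.530 ≈ 268.2°.
Delay after the Sun = 268.2° / (15°/h) ≈ 17.88 h.
18:00 + 17.880 h ≈ 11:53 → 11:50 to the nearest ten minutes.

11:50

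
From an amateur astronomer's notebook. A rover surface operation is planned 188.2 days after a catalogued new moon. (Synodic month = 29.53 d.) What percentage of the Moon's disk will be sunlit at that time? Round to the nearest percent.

85%

Reduce mod P: 188.2 − 6×29.53 = 11.02 d into the current lunation.
Phase angle: θ = 360°·(11.02 d)/(29.53 d) = 134.3°.
cos 134.3° = (-0.699), so f = (1 − (-0.699))/2 = 0.849, so 85%.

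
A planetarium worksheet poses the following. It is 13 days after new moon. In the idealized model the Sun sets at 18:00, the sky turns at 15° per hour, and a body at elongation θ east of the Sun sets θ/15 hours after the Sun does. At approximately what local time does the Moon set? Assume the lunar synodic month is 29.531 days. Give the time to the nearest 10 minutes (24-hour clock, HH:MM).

Phase angle: θ = 360°·(13 d)/(29.531 d) = 158.5°.
The Moon trails the Sun by θ/15 = 158.5/15 ≈ 10.57 hours.
18:00 + 10.565 h ≈ 04:34 → 04:30 to the nearest ten minutes.

04:30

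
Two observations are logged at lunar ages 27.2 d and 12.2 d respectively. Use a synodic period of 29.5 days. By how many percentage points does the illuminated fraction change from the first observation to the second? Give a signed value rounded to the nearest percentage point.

+87 percentage points

θ₁ = 360° × 27.2/29.5 = 331.9°, f₁ = (1 − cos θ₁)/2 = 0.059.
θ₂ = 360° × 12.2/29.5 = 148.9°, f₂ = (1 − cos θ₂)/2 = 0.928.
Change = f₂ − f₁ = +0.869 → +87 percentage points.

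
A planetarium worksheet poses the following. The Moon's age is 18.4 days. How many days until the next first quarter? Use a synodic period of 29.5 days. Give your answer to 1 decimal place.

First quarter occurs at elongation 90°, i.e. at age 29.5 × 90/360 = 7.375 d.
This lunation's first quarter (7.375 d) has passed, so add one period: 36.875 − 18.4 = 18.475 days.

18.5 days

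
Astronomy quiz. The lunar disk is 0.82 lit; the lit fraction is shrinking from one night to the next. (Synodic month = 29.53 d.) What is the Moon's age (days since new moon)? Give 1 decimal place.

Invert f = (1 − cos θ)/2 to get cos θ = 1 − 2(0.82) = -0.640, hence θ₀ = arccos -0.640 = 129.8°.
A waning Moon lies in 180°–360°, so θ = 360° − 129.8° = 230.2°.
At 360°/29.53 d per day, 230.2° corresponds to 18.88 days.

18.9 days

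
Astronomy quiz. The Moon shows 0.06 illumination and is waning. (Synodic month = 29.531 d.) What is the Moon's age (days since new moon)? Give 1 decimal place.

27.2 days

cos θ = 1 − 2f = 0.880, giving a principal value of 28.4°.
Waning ⇒ past full, so θ = 360° − 28.4° = 331.6°.
Age = 29.531 × 331.6°/360° ≈ 27.20 days.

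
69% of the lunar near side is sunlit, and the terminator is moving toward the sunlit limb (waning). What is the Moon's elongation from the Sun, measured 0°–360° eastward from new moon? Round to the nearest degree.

From f = (1 − cos θ)/2: cos θ = 1 − 2×0.69 = -0.380; arccos → 112.3°.
Waning ⇒ past full, so θ = 360° − 112.3° = 247.7°.

248°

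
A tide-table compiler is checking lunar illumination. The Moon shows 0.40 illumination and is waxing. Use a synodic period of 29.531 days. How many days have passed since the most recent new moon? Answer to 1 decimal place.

From f = (1 − cos θ)/2: cos θ = 1 − 2×0.40 = 0.200; arccos → 78.5°.
The Moon is waxing (0°–180°), so θ = 78.5° directly.
Age = 29.531 × 78.5°/360° ≈ 6.44 days.

6.4 days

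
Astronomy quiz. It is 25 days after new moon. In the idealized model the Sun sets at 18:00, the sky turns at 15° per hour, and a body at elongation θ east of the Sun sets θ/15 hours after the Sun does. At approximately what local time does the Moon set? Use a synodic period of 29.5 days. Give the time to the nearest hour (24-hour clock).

Elongation θ = 360° × 25/29.5 ≈ 305.1°.
At 15° of sky rotation per hour, 305.1° corresponds to a 20.34 h lag.
18:00 + 20.34 h ≈ 14:20 → 14:00 to the nearest hour.

14:00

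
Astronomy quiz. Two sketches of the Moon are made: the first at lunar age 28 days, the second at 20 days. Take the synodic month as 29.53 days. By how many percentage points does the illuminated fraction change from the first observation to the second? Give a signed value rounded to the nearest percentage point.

First observation: θ = 360°·28/29.53 = 341.3°, so f = 0.026.
Second observation: θ = 243.8°, f = 0.721.
Δf = 0.721 − 0.026 = +0.694, i.e. +69 pp.

+69 pp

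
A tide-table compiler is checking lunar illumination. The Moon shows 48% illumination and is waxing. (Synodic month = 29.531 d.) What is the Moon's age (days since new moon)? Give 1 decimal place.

7.2 days

From f = (1 − cos θ)/2: cos θ = 1 − 2×0.48 = 0.040; arccos → 87.7°.
Waxing ⇒ before full, so θ = 87.7°.
That fraction of the synodic month is 87.7/360 × 29.531 d ≈ 7.19 d.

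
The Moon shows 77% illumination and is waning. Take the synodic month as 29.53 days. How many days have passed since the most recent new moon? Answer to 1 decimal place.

19.5 days

Invert f = (1 − cos θ)/2 to get cos θ = 1 − 2(0.77) = -0.540, hence θ₀ = arccos -0.540 = 122.7°.
Waning ⇒ past full, so θ = 360° − 122.7° = 237.3°.
Age = 29.53 × 237.3°/360° ≈ 19.47 days.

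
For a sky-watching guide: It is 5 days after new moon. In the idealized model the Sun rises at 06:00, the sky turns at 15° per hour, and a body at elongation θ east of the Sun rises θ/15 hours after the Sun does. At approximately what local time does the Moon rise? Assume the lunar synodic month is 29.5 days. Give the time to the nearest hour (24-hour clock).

Phase angle: θ = 360°·(5 d)/(29.5 d) = 61.0°.
The Moon trails the Sun by θ/15 = 61.0/15 ≈ 4.07 hours.
06:00 + 4.07 h ≈ 10:04 → 10:00 to the nearest hour.

10:00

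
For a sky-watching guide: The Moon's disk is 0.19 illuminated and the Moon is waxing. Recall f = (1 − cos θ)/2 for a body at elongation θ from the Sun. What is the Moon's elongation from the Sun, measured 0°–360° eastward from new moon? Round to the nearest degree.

From f = (1 − cos θ)/2: cos θ = 1 − 2×0.19 = 0.620; arccos → 51.7°.
Before full moon the principal value applies: θ = 51.7°.

52°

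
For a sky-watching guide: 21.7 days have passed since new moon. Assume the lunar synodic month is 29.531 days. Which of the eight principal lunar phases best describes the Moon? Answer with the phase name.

last quarter

θ ≈ 360° × 21.7/29.531 = 265°, which falls in the last quarter sector.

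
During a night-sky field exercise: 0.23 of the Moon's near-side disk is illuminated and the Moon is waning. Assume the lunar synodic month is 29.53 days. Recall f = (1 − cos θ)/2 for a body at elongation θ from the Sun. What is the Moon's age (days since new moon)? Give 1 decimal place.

From f = (1 − cos θ)/2: cos θ = 1 − 2×0.23 = 0.540; arccos → 57.3°.
Since the Moon is past full (waning), take the reflex angle: θ = 360° − 57.3° = 302.7°.
At 360°/29.53 d per day, 302.7° corresponds to 24.83 days.

24.8 days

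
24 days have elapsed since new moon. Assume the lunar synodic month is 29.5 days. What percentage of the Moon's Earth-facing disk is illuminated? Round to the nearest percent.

Phase angle: θ = 360°·(24 d)/(29.5 d) = 292.9°.
Illuminated fraction = (1 − cos 292.9°)/2 = (1 − 0.389)/2 ≈ 0.306, so 31%.

31%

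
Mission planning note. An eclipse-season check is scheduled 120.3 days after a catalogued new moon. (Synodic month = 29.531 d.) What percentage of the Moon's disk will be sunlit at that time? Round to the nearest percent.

120.3 d spans 4 complete synodic months (4 × 29.531 = 118.12 d) plus 2.18 d.
The Moon has covered 2.18/29.531 of its cycle, so θ ≈ 360° × 2.18/29.531 = 26.5°.
cos 26.5° = 0.895, so f = (1 − 0.895)/2 = 0.053, so 5%.

5%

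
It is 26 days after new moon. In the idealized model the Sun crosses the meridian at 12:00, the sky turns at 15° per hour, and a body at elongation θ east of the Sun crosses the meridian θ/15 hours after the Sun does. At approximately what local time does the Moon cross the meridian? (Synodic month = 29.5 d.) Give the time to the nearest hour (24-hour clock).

Phase angle: θ = 360°·(26 d)/(29.5 d) = 317.3°.
At 15° of sky rotation per hour, 317.3° corresponds to a 21.15 h lag.
12:00 + 21.15 h ≈ 09:09 → 09:00 to the nearest hour.

09:00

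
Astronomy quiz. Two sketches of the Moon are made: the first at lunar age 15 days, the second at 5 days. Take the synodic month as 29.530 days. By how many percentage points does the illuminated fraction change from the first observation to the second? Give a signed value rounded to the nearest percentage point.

First observation: θ = 360°·15/29.530 = 182.9°, so f = 0.999.
Second observation: θ = 61.0°, f = 0.257.
Δf = 0.257 − 0.999 = -0.742, i.e. -74 pp.

-74 pp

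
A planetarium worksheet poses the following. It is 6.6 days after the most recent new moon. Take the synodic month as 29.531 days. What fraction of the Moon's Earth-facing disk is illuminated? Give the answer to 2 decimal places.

0.42

The Moon has covered 6.6/29.531 of its cycle, so θ ≈ 360° × 6.6/29.531 = 80.5°.
cos 80.5° = 0.166, so f = (1 − 0.166)/2 = 0.417.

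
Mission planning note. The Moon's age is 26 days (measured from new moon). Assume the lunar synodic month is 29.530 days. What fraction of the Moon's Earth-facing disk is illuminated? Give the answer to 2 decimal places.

0.13

Phase angle: θ = 360°·(26 d)/(29.530 d) = 317.0°.
cos 317.0° = 0.731, so f = (1 − 0.731)/2 = 0.135.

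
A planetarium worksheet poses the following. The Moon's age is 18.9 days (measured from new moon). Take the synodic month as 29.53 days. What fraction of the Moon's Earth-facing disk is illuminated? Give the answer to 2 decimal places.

0.82

Phase angle: θ = 360°·(18.9 d)/(29.53 d) = 230.4°.
Illuminated fraction = (1 − cos 230.4°)/2 = (1 − (-0.637))/2 ≈ 0.819.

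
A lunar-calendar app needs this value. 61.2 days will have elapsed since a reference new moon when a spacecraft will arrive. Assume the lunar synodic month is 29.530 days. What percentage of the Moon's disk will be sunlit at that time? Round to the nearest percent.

5%

61.2 d spans 2 complete synodic months (2 × 29.530 = 59.06 d) plus 2.14 d.
The Moon has covered 2.14/29.530 of its cycle, so θ ≈ 360° × 2.14/29.530 = 26.1°.
Illuminated fraction = (1 − cos 26.1°)/2 = (1 − 0.898)/2 ≈ 0.051, so 5%.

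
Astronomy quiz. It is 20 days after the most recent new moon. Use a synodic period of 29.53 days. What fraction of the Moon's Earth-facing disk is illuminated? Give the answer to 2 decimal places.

The Moon has covered 20/29.53 of its cycle, so θ ≈ 360° × 20/29.53 = 243.8°.
Illuminated fraction = (1 − cos 243.8°)/2 = (1 − (-0.441))/2 ≈ 0.721.

0.72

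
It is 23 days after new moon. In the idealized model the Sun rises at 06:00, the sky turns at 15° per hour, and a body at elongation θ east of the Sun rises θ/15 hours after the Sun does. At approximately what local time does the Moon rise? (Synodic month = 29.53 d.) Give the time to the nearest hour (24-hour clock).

The Moon has covered 23/29.53 of its cycle, so θ ≈ 360° × 23/29.53 = 280.4°.
The Moon trails the Sun by θ/15 = 280.4/15 ≈ 18.69 hours.
06:00 + 18.69 h ≈ 00:42 → 01:00 to the nearest hour.

01:00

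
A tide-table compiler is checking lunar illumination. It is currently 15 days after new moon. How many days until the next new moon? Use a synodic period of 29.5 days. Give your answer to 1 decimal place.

The next new moon completes the synodic month: 29.5 − 15 = 14.500 days.

14.5 days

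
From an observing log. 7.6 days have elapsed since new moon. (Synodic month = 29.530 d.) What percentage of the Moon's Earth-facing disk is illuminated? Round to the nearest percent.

52%

Elongation θ = 360° × 7.6/29.530 ≈ 92.7°.
Illuminated fraction = (1 − cos 92.7°)/2 = (1 − (-0.046))/2 ≈ 0.523, so 52%.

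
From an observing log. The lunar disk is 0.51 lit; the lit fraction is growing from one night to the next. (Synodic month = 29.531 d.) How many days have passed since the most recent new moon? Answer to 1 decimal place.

7.5 days

Invert f = (1 − cos θ)/2 to get cos θ = 1 − 2(0.51) = -0.020, hence θ₀ = arccos -0.020 = 91.1°.
Before full moon the principal value applies: θ = 91.1°.
Age = 29.531 × 91.1°/360° ≈ 7.48 days.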